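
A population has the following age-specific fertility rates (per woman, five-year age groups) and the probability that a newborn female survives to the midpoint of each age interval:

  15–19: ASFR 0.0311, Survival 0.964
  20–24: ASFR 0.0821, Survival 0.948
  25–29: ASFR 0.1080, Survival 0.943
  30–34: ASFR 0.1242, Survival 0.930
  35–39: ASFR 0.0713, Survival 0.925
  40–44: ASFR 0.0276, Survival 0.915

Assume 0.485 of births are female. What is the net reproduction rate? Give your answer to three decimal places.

1.010

Proportion female at birth = 0.485.
Weighting each age-specific rate by interval width and survival:
  15–19: 5 × 0.0311 × 0.964 = 0.14990
  20–24: 5 × 0.0821 × 0.948 = 0.38915
  25–29: 5 × 0.1080 × 0.943 = 0.50922
  30–34: 5 × 0.1242 × 0.930 = 0.57753
  35–39: 5 × 0.0713 × 0.925 = 0.32976
  40–44: 5 × 0.0276 × 0.915 = 0.12627
Sum = 2.08183
NRR = 0.485 × 2.08183 = 1.00969
With NRR above 1 the population is above replacement fertility.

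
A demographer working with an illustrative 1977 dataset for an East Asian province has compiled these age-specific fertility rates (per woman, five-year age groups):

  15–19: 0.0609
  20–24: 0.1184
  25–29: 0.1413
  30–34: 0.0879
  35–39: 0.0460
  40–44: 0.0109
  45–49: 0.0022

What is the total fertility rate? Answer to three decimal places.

2.338

Sum of ASFRs = 0.0609 + 0.1184 + 0.1413 + 0.0879 + 0.0460 + 0.0109 + 0.0022 = 0.4676
TFR = 5 × 0.4676 = 2.338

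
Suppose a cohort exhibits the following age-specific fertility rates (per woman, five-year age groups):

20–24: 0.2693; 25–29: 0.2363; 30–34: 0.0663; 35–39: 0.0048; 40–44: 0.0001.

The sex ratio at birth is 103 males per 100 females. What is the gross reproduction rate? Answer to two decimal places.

1.42

Proportion female at birth = 100 / (100 + 103) = 0.49261.
Sum of ASFRs = 0.2693 + 0.2363 + 0.0663 + 0.0048 + 0.0001 = 0.5768
TFR = 5 × 0.5768 = 2.884
GRR = 0.49261 × 2.884 = 1.42069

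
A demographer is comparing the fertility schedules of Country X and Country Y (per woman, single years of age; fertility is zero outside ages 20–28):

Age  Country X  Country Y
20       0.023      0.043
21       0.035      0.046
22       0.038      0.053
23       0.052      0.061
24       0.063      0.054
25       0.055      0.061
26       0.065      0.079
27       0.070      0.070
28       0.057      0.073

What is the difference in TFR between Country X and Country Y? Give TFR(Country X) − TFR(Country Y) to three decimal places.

Country X:
  Sum of ASFRs = 0.023 + 0.035 + 0.038 + 0.052 + 0.063 + 0.055 + 0.065 + 0.070 + 0.057 = 0.458
  TFR = 0.458
Country Y:
  Sum of ASFRs = 0.043 + 0.046 + 0.053 + 0.061 + 0.054 + 0.061 + 0.079 + 0.070 + 0.073 = 0.540
  TFR = 0.54
Difference = 0.458 − 0.54 = -0.082

-0.082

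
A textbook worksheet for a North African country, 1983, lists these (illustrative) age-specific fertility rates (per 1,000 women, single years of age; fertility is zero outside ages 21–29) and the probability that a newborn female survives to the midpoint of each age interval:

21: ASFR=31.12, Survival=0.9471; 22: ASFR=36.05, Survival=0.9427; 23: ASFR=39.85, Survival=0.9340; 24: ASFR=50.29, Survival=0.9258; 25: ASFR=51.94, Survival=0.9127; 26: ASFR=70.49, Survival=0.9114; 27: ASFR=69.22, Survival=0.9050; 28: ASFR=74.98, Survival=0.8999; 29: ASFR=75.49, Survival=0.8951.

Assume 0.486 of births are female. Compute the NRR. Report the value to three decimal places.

Proportion female at birth = 0.486.
Each age group contributes 1 × ASFR × survival:
  21: 1 × 31.12/1000 × 0.9471 = 0.02947
  22: 1 × 36.05/1000 × 0.9427 = 0.03398
  23: 1 × 39.85/1000 × 0.9340 = 0.03722
  24: 1 × 50.29/1000 × 0.9258 = 0.04656
  25: 1 × 51.94/1000 × 0.9127 = 0.04741
  26: 1 × 70.49/1000 × 0.9114 = 0.06424
  27: 1 × 69.22/1000 × 0.9050 = 0.06264
  28: 1 × 74.98/1000 × 0.8999 = 0.06747
  29: 1 × 75.49/1000 × 0.8951 = 0.06757
Sum = 0.45656
NRR = 0.486 × 0.45656 = 0.22189
NRR < 1, so the cohort does not fully replace itself.

0.222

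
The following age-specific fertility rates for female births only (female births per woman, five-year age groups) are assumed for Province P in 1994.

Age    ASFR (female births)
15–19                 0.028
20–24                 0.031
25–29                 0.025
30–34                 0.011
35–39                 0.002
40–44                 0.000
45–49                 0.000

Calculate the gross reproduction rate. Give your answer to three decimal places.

0.485

Sum of female ASFRs = 0.028 + 0.031 + 0.025 + 0.011 + 0.002 + 0.000 + 0.000 = 0.097
GRR = 5 × 0.097 = 0.485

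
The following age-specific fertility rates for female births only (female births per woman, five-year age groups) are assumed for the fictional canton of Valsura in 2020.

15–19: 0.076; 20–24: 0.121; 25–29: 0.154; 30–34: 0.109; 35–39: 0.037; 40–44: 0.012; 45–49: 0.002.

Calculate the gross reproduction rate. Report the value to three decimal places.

2.555

Sum of female ASFRs = 0.076 + 0.121 + 0.154 + 0.109 + 0.037 + 0.012 + 0.002 = 0.511
GRR = 5 × 0.511 = 2.555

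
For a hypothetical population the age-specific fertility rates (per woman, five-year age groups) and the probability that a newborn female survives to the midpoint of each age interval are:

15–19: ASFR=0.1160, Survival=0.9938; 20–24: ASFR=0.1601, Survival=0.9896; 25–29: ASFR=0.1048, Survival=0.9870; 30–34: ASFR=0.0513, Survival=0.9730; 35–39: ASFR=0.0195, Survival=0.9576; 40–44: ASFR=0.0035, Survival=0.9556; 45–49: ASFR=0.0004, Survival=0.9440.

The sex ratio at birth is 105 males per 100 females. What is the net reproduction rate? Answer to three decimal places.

Proportion female at birth = 100 / (100 + 105) = 0.48780.
Per-age-group product (5 × ASFR × survival probability):
  15–19: 5 × 0.1160 × 0.9938 = 0.57640
  20–24: 5 × 0.1601 × 0.9896 = 0.79217
  25–29: 5 × 0.1048 × 0.9870 = 0.51719
  30–34: 5 × 0.0513 × 0.9730 = 0.24957
  35–39: 5 × 0.0195 × 0.9576 = 0.09337
  40–44: 5 × 0.0035 × 0.9556 = 0.01672
  45–49: 5 × 0.0004 × 0.9440 = 0.00189
Sum = 2.24731
NRR = 0.48780 × 2.24731 = 1.09624

1.096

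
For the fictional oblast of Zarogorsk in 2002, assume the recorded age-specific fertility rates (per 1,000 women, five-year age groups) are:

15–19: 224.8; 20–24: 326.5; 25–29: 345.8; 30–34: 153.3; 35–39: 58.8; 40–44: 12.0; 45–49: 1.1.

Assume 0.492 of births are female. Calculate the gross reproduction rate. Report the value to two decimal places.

Proportion female at birth = 0.492.
Sum of ASFRs = 224.8 + 326.5 + 345.8 + 153.3 + 58.8 + 12.0 + 1.1 = 1122.3
TFR = 5 × 1122.3 / 1000 = 5.6115
GRR = 0.492 × 5.6115 = 2.76086

2.76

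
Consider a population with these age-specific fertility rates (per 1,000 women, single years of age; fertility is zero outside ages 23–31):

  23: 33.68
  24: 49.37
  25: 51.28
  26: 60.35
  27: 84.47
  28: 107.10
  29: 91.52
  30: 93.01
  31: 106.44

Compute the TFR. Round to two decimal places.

0.68

Sum of ASFRs = 33.68 + 49.37 + 51.28 + 60.35 + 84.47 + 107.10 + 91.52 + 93.01 + 106.44 = 677.22
TFR = 677.22 / 1000 = 0.67722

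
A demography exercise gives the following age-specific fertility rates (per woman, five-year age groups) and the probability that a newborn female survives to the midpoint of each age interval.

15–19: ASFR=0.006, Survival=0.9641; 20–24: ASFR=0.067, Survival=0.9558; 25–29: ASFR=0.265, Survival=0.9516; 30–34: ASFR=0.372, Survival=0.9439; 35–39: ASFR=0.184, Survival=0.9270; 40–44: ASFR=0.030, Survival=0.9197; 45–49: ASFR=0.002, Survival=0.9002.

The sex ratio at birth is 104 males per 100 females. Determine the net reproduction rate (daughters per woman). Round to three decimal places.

Proportion female at birth = 100 / (100 + 104) = 0.49020.
Per-age-group product (5 × ASFR × survival probability):
  15–19: 5 × 0.006 × 0.9641 = 0.02892
  20–24: 5 × 0.067 × 0.9558 = 0.32019
  25–29: 5 × 0.265 × 0.9516 = 1.26087
  30–34: 5 × 0.372 × 0.9439 = 1.75565
  35–39: 5 × 0.184 × 0.9270 = 0.85284
  40–44: 5 × 0.030 × 0.9197 = 0.13796
  45–49: 5 × 0.002 × 0.9002 = 0.00900
Sum = 4.36543
NRR = 0.49020 × 4.36543 = 2.13993

2.140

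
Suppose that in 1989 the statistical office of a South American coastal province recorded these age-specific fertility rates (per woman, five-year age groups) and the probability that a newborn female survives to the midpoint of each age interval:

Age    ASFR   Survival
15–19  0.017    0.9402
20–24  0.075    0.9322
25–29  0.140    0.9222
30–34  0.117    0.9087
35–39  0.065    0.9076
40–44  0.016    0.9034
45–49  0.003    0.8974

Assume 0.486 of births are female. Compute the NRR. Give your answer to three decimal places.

0.966

Proportion female at birth = 0.486.
Per-age-group product (5 × ASFR × survival probability):
  15–19: 5 × 0.017 × 0.9402 = 0.07992
  20–24: 5 × 0.075 × 0.9322 = 0.34958
  25–29: 5 × 0.140 × 0.9222 = 0.64554
  30–34: 5 × 0.117 × 0.9087 = 0.53159
  35–39: 5 × 0.065 × 0.9076 = 0.29497
  40–44: 5 × 0.016 × 0.9034 = 0.07227
  45–49: 5 × 0.003 × 0.8974 = 0.01346
Sum = 1.98733
NRR = 0.486 × 1.98733 = 0.96584
NRR < 1, so the cohort does not fully replace itself.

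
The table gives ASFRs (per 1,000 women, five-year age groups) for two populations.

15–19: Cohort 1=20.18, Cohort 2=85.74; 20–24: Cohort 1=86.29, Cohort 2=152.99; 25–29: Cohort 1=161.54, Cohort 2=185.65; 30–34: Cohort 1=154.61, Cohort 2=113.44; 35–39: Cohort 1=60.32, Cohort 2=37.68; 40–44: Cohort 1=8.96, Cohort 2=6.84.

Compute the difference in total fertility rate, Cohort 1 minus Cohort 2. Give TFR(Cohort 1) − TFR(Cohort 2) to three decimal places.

Cohort 1:
  Sum of ASFRs = 20.18 + 86.29 + 161.54 + 154.61 + 60.32 + 8.96 = 491.90
  TFR = 5 × 491.90 / 1000 = 2.4595
Cohort 2:
  Sum of ASFRs = 85.74 + 152.99 + 185.65 + 113.44 + 37.68 + 6.84 = 582.34
  TFR = 5 × 582.34 / 1000 = 2.9117
Difference = 2.4595 − 2.9117 = -0.4522

-0.452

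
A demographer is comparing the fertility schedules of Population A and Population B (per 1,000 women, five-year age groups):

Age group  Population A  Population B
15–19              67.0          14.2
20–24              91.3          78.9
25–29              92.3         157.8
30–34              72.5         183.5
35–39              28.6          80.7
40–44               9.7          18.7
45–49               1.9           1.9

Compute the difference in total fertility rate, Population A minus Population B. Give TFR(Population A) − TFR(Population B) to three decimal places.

Population A:
  Sum of ASFRs = 67.0 + 91.3 + 92.3 + 72.5 + 28.6 + 9.7 + 1.9 = 363.3
  TFR = 5 × 363.3 / 1000 = 1.8165
Population B:
  Sum of ASFRs = 14.2 + 78.9 + 157.8 + 183.5 + 80.7 + 18.7 + 1.9 = 535.7
  TFR = 5 × 535.7 / 1000 = 2.6785
Difference = 1.8165 − 2.6785 = -0.862

-0.862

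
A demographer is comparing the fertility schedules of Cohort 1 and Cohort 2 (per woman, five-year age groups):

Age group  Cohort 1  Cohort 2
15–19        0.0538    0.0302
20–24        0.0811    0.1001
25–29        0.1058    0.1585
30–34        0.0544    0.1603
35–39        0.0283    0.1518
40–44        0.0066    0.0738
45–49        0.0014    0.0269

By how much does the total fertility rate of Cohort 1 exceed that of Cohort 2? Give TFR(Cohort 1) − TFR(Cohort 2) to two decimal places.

Cohort 1:
  Sum of ASFRs = 0.0538 + 0.0811 + 0.1058 + 0.0544 + 0.0283 + 0.0066 + 0.0014 = 0.3314
  TFR = 5 × 0.3314 = 1.657
Cohort 2:
  Sum of ASFRs = 0.0302 + 0.1001 + 0.1585 + 0.1603 + 0.1518 + 0.0738 + 0.0269 = 0.7016
  TFR = 5 × 0.7016 = 3.508
Difference = 1.657 − 3.508 = -1.851

-1.85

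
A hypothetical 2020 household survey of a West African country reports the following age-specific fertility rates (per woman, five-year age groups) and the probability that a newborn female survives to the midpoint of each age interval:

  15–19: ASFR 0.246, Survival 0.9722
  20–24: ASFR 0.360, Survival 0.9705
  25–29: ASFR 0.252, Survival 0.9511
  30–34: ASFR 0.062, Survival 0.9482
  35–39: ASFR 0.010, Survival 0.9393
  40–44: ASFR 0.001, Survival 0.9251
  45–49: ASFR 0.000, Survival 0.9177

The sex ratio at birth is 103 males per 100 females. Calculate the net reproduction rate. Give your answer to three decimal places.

2.210

Proportion female at birth = 100 / (100 + 103) = 0.49261.
Weighting each age-specific rate by interval width and survival:
  15–19: 5 × 0.246 × 0.9722 = 1.19581
  20–24: 5 × 0.360 × 0.9705 = 1.74690
  25–29: 5 × 0.252 × 0.9511 = 1.19839
  30–34: 5 × 0.062 × 0.9482 = 0.29394
  35–39: 5 × 0.010 × 0.9393 = 0.04697
  40–44: 5 × 0.001 × 0.9251 = 0.00463
  45–49: 5 × 0.000 × 0.9177 = 0.00000
Sum = 4.48664
NRR = 0.49261 × 4.48664 = 2.21016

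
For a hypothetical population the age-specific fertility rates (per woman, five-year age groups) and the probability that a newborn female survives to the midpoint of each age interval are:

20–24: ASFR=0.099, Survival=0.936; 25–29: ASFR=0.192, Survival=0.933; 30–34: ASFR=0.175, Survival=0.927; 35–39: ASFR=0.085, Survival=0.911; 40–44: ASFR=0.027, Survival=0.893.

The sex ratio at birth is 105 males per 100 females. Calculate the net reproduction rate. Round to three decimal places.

Proportion female at birth = 100 / (100 + 105) = 0.48780.
Survival-weighted fertility by age (5·fₓ·Sₓ):
  20–24: 5 × 0.099 × 0.936 = 0.46332
  25–29: 5 × 0.192 × 0.933 = 0.89568
  30–34: 5 × 0.175 × 0.927 = 0.81113
  35–39: 5 × 0.085 × 0.911 = 0.38718
  40–44: 5 × 0.027 × 0.893 = 0.12056
Sum = 2.67787
NRR = 0.48780 × 2.67787 = 1.30626

1.306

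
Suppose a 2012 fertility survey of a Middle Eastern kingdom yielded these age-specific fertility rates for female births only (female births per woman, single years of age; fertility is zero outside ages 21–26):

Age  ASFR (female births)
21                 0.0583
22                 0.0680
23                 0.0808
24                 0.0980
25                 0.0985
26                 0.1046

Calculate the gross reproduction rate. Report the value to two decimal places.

0.51

Sum of female ASFRs = 0.0583 + 0.0680 + 0.0808 + 0.0980 + 0.0985 + 0.1046 = 0.5082
GRR = 0.5082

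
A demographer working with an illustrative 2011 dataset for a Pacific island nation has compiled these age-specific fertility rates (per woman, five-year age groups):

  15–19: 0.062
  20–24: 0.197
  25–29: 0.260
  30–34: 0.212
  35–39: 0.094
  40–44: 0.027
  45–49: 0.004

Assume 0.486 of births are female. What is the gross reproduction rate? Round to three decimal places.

2.080

Proportion female at birth = 0.486.
Sum of ASFRs = 0.062 + 0.197 + 0.260 + 0.212 + 0.094 + 0.027 + 0.004 = 0.856
TFR = 5 × 0.856 = 4.28
GRR = 0.486 × 4.28 = 2.08008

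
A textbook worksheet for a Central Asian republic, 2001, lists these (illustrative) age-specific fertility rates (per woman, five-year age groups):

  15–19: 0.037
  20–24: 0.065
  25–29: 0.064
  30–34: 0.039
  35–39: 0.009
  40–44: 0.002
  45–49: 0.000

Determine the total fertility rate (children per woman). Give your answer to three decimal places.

1.080

Sum of ASFRs = 0.037 + 0.065 + 0.064 + 0.039 + 0.009 + 0.002 + 0.000 = 0.216
TFR = 5 × 0.216 = 1.08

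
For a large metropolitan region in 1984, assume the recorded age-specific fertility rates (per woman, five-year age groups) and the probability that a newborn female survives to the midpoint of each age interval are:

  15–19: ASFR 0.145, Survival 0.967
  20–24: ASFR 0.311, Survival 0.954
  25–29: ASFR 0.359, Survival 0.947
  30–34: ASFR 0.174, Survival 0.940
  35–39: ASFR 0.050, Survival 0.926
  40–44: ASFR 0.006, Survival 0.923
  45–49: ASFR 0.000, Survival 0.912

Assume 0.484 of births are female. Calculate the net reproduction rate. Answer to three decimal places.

Proportion female at birth = 0.484.
Weighting each age-specific rate by interval width and survival:
  15–19: 5 × 0.145 × 0.967 = 0.70108
  20–24: 5 × 0.311 × 0.954 = 1.48347
  25–29: 5 × 0.359 × 0.947 = 1.69987
  30–34: 5 × 0.174 × 0.940 = 0.81780
  35–39: 5 × 0.050 × 0.926 = 0.23150
  40–44: 5 × 0.006 × 0.923 = 0.02769
  45–49: 5 × 0.000 × 0.912 = 0.00000
Sum = 4.96141
NRR = 0.484 × 4.96141 = 2.40132
With NRR above 1 the population is above replacement fertility.

2.401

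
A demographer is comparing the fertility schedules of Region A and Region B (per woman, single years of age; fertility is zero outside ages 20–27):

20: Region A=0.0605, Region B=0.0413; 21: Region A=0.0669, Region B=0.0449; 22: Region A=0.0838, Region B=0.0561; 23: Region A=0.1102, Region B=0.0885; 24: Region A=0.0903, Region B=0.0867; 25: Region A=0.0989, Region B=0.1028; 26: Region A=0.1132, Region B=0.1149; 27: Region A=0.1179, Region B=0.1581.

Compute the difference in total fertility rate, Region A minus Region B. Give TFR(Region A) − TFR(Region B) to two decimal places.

0.05

Region A:
  Sum of ASFRs = 0.0605 + 0.0669 + 0.0838 + 0.1102 + 0.0903 + 0.0989 + 0.1132 + 0.1179 = 0.7417
  TFR = 0.7417
Region B:
  Sum of ASFRs = 0.0413 + 0.0449 + 0.0561 + 0.0885 + 0.0867 + 0.1028 + 0.1149 + 0.1581 = 0.6933
  TFR = 0.6933
Difference = 0.7417 − 0.6933 = 0.0484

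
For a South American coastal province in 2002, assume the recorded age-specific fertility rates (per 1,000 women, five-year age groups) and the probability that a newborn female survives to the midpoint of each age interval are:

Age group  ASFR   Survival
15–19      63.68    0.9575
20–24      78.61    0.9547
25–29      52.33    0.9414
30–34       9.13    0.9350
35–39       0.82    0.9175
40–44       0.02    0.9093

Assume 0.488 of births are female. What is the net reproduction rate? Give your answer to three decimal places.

0.475

Proportion female at birth = 0.488.
Each age group contributes 5 × ASFR × survival:
  15–19: 5 × 63.68/1000 × 0.9575 = 0.30487
  20–24: 5 × 78.61/1000 × 0.9547 = 0.37524
  25–29: 5 × 52.33/1000 × 0.9414 = 0.24632
  30–34: 5 × 9.13/1000 × 0.9350 = 0.04268
  35–39: 5 × 0.82/1000 × 0.9175 = 0.00376
  40–44: 5 × 0.02/1000 × 0.9093 = 0.00009
Sum = 0.97296
NRR = 0.488 × 0.97296 = 0.47480
NRR < 1, so the cohort does not fully replace itself.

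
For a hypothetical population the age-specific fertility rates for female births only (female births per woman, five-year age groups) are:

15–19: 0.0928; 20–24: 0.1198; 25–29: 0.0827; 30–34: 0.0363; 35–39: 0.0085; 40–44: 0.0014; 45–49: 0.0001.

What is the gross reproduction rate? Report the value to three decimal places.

Sum of female ASFRs = 0.0928 + 0.1198 + 0.0827 + 0.0363 + 0.0085 + 0.0014 + 0.0001 = 0.3416
GRR = 5 × 0.3416 = 1.708

1.708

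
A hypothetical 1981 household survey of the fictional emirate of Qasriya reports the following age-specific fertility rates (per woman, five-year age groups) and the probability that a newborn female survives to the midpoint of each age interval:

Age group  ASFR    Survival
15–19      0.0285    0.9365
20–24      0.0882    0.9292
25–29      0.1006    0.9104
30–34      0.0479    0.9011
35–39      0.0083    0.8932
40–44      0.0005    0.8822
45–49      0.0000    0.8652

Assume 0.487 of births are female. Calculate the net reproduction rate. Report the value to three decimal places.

Proportion female at birth = 0.487.
Each age group contributes 5 × ASFR × survival:
  15–19: 5 × 0.0285 × 0.9365 = 0.13345
  20–24: 5 × 0.0882 × 0.9292 = 0.40978
  25–29: 5 × 0.1006 × 0.9104 = 0.45793
  30–34: 5 × 0.0479 × 0.9011 = 0.21581
  35–39: 5 × 0.0083 × 0.8932 = 0.03707
  40–44: 5 × 0.0005 × 0.8822 = 0.00221
  45–49: 5 × 0.0000 × 0.8652 = 0.00000
Sum = 1.25625
NRR = 0.487 × 1.25625 = 0.61179

0.612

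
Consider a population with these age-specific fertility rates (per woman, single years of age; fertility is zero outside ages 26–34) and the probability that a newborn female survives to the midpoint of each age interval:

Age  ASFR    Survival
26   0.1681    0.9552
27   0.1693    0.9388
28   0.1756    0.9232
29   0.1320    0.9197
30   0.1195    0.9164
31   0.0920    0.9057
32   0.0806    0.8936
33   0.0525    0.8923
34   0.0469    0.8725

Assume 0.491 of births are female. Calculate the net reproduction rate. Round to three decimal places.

0.469

Proportion female at birth = 0.491.
Weighting each age-specific rate by interval width and survival:
  26: 1 × 0.1681 × 0.9552 = 0.16057
  27: 1 × 0.1693 × 0.9388 = 0.15894
  28: 1 × 0.1756 × 0.9232 = 0.16211
  29: 1 × 0.1320 × 0.9197 = 0.12140
  30: 1 × 0.1195 × 0.9164 = 0.10951
  31: 1 × 0.0920 × 0.9057 = 0.08332
  32: 1 × 0.0806 × 0.8936 = 0.07202
  33: 1 × 0.0525 × 0.8923 = 0.04685
  34: 1 × 0.0469 × 0.8725 = 0.04092
Sum = 0.95564
NRR = 0.491 × 0.95564 = 0.46922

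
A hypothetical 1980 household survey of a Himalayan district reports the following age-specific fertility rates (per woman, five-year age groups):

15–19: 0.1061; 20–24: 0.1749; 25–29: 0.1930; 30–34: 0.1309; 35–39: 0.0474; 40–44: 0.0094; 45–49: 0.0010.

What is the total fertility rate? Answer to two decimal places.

3.31

Sum of ASFRs = 0.1061 + 0.1749 + 0.1930 + 0.1309 + 0.0474 + 0.0094 + 0.0010 = 0.6627
TFR = 5 × 0.6627 = 3.3135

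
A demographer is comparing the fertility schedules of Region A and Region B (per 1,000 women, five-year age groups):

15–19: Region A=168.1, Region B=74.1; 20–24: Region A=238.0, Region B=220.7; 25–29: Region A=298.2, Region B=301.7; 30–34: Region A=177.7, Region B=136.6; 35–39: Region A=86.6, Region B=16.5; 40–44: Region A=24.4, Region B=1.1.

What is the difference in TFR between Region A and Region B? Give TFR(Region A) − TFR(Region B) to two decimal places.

1.21

Region A:
  Sum of ASFRs = 168.1 + 238.0 + 298.2 + 177.7 + 86.6 + 24.4 = 993.0
  TFR = 5 × 993.0 / 1000 = 4.965
Region B:
  Sum of ASFRs = 74.1 + 220.7 + 301.7 + 136.6 + 16.5 + 1.1 = 750.7
  TFR = 5 × 750.7 / 1000 = 3.7535
Difference = 4.965 − 3.7535 = 1.2115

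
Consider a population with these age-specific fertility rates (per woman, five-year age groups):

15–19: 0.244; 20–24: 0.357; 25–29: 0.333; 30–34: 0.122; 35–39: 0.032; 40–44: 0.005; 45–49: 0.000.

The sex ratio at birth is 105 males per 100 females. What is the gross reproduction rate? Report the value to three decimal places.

2.666

Proportion female at birth = 100 / (100 + 105) = 0.48780.
Sum of ASFRs = 0.244 + 0.357 + 0.333 + 0.122 + 0.032 + 0.005 + 0.000 = 1.093
TFR = 5 × 1.093 = 5.465
GRR = 0.48780 × 5.465 = 2.66583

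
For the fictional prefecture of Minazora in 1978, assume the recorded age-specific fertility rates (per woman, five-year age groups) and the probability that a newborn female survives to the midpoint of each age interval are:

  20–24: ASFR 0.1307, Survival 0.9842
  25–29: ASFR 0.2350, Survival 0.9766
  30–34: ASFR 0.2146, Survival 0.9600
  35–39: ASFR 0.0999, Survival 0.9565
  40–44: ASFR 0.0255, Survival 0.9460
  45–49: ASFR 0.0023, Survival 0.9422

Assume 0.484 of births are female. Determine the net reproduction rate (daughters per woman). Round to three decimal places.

Proportion female at birth = 0.484.
Each age group contributes 5 × ASFR × survival:
  20–24: 5 × 0.1307 × 0.9842 = 0.64317
  25–29: 5 × 0.2350 × 0.9766 = 1.14751
  30–34: 5 × 0.2146 × 0.9600 = 1.03008
  35–39: 5 × 0.0999 × 0.9565 = 0.47777
  40–44: 5 × 0.0255 × 0.9460 = 0.12062
  45–49: 5 × 0.0023 × 0.9422 = 0.01084
Sum = 3.42999
NRR = 0.484 × 3.42999 = 1.66012

1.660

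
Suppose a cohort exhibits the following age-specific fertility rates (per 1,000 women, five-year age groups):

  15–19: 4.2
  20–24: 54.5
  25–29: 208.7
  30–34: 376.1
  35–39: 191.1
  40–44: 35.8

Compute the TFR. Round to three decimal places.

Sum of ASFRs = 4.2 + 54.5 + 208.7 + 376.1 + 191.1 + 35.8 = 870.4
TFR = 5 × 870.4 / 1000 = 4.352

4.352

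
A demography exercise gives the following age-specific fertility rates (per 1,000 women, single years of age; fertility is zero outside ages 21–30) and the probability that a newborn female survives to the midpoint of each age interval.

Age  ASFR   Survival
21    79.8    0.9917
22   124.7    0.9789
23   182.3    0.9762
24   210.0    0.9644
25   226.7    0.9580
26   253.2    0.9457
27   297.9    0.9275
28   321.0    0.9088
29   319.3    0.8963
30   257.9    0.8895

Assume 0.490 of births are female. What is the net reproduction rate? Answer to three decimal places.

1.040

Proportion female at birth = 0.490.
Each age group contributes 1 × ASFR × survival:
  21: 1 × 79.8/1000 × 0.9917 = 0.07914
  22: 1 × 124.7/1000 × 0.9789 = 0.12207
  23: 1 × 182.3/1000 × 0.9762 = 0.17796
  24: 1 × 210.0/1000 × 0.9644 = 0.20252
  25: 1 × 226.7/1000 × 0.9580 = 0.21718
  26: 1 × 253.2/1000 × 0.9457 = 0.23945
  27: 1 × 297.9/1000 × 0.9275 = 0.27630
  28: 1 × 321.0/1000 × 0.9088 = 0.29172
  29: 1 × 319.3/1000 × 0.8963 = 0.28619
  30: 1 × 257.9/1000 × 0.8895 = 0.22940
Sum = 2.12193
NRR = 0.490 × 2.12193 = 1.03975
An NRR exceeding 1 indicates intrinsic growth under these rates.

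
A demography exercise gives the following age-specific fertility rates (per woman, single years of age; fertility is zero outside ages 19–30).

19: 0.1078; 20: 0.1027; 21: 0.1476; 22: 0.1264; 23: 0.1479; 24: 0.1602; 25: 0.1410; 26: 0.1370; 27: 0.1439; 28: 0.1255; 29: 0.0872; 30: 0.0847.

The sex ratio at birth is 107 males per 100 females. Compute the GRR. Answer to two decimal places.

0.73

Proportion female at birth = 100 / (100 + 107) = 0.48309.
Sum of ASFRs = 0.1078 + 0.1027 + 0.1476 + 0.1264 + 0.1479 + 0.1602 + 0.1410 + 0.1370 + 0.1439 + 0.1255 + 0.0872 + 0.0847 = 1.5119
TFR = 1.5119
GRR = 0.48309 × 1.5119 = 0.73038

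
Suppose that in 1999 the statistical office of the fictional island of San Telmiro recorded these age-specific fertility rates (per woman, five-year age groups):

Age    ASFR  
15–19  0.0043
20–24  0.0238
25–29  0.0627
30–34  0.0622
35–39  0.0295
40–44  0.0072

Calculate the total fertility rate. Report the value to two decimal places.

Sum of ASFRs = 0.0043 + 0.0238 + 0.0627 + 0.0622 + 0.0295 + 0.0072 = 0.1897
TFR = 5 × 0.1897 = 0.9485

0.95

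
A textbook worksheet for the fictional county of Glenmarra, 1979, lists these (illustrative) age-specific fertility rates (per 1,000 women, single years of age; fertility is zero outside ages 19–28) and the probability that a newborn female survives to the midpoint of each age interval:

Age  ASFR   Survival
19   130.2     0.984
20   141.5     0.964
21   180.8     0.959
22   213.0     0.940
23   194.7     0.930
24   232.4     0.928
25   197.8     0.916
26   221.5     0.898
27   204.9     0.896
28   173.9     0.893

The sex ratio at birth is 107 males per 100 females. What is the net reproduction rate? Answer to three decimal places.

Proportion female at birth = 100 / (100 + 107) = 0.48309.
Each age group contributes 1 × ASFR × survival:
  19: 1 × 130.2/1000 × 0.984 = 0.12812
  20: 1 × 141.5/1000 × 0.964 = 0.13641
  21: 1 × 180.8/1000 × 0.959 = 0.17339
  22: 1 × 213.0/1000 × 0.940 = 0.20022
  23: 1 × 194.7/1000 × 0.930 = 0.18107
  24: 1 × 232.4/1000 × 0.928 = 0.21567
  25: 1 × 197.8/1000 × 0.916 = 0.18118
  26: 1 × 221.5/1000 × 0.898 = 0.19891
  27: 1 × 204.9/1000 × 0.896 = 0.18359
  28: 1 × 173.9/1000 × 0.893 = 0.15529
Sum = 1.75385
NRR = 0.48309 × 1.75385 = 0.84727

0.847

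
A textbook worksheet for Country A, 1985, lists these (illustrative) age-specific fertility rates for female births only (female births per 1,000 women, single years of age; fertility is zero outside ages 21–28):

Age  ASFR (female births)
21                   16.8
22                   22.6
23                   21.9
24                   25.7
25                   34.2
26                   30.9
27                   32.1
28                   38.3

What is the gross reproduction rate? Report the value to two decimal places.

0.22

Sum of female ASFRs = 16.8 + 22.6 + 21.9 + 25.7 + 34.2 + 30.9 + 32.1 + 38.3 = 222.5
GRR = 222.5 / 1000 = 0.2225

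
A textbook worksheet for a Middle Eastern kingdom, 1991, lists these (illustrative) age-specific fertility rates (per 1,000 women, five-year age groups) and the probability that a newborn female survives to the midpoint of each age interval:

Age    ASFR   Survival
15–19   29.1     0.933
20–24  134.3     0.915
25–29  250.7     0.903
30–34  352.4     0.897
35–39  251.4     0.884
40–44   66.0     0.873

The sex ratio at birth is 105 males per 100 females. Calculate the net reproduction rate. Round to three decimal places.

Proportion female at birth = 100 / (100 + 105) = 0.48780.
Per-age-group product (5 × ASFR × survival probability):
  15–19: 5 × 29.1/1000 × 0.933 = 0.13575
  20–24: 5 × 134.3/1000 × 0.915 = 0.61442
  25–29: 5 × 250.7/1000 × 0.903 = 1.13191
  30–34: 5 × 352.4/1000 × 0.897 = 1.58051
  35–39: 5 × 251.4/1000 × 0.884 = 1.11119
  40–44: 5 × 66.0/1000 × 0.873 = 0.28809
Sum = 4.86187
NRR = 0.48780 × 4.86187 = 2.37162
NRR > 1, so each generation more than replaces itself.

2.372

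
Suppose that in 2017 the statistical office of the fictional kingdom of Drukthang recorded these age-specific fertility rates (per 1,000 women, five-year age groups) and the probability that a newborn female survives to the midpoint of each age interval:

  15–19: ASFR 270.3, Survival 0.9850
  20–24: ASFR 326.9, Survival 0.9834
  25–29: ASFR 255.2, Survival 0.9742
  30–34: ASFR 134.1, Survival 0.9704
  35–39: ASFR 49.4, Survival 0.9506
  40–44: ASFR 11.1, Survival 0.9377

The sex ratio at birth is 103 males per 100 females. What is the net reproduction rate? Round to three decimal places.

2.522

Proportion female at birth = 100 / (100 + 103) = 0.49261.
Survival-weighted fertility by age (5·fₓ·Sₓ):
  15–19: 5 × 270.3/1000 × 0.9850 = 1.33123
  20–24: 5 × 326.9/1000 × 0.9834 = 1.60737
  25–29: 5 × 255.2/1000 × 0.9742 = 1.24308
  30–34: 5 × 134.1/1000 × 0.9704 = 0.65065
  35–39: 5 × 49.4/1000 × 0.9506 = 0.23480
  40–44: 5 × 11.1/1000 × 0.9377 = 0.05204
Sum = 5.11917
NRR = 0.49261 × 5.11917 = 2.52175
An NRR exceeding 1 indicates intrinsic growth under these rates.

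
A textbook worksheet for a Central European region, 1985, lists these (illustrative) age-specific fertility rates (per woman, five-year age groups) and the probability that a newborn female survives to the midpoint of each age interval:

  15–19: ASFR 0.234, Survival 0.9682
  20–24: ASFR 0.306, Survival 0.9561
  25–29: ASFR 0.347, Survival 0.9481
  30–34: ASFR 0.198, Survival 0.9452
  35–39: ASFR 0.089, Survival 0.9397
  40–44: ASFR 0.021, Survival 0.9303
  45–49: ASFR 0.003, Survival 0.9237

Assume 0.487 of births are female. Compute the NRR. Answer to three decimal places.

Proportion female at birth = 0.487.
Weighting each age-specific rate by interval width and survival:
  15–19: 5 × 0.234 × 0.9682 = 1.13279
  20–24: 5 × 0.306 × 0.9561 = 1.46283
  25–29: 5 × 0.347 × 0.9481 = 1.64495
  30–34: 5 × 0.198 × 0.9452 = 0.93575
  35–39: 5 × 0.089 × 0.9397 = 0.41817
  40–44: 5 × 0.021 × 0.9303 = 0.09768
  45–49: 5 × 0.003 × 0.9237 = 0.01386
Sum = 5.70603
NRR = 0.487 × 5.70603 = 2.77884

2.779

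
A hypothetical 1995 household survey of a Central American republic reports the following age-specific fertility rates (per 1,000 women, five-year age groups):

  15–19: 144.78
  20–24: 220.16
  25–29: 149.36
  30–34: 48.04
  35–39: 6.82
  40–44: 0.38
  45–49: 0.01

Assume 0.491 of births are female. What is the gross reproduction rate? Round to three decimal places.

Proportion female at birth = 0.491.
Sum of ASFRs = 144.78 + 220.16 + 149.36 + 48.04 + 6.82 + 0.38 + 0.01 = 569.55
TFR = 5 × 569.55 / 1000 = 2.84775
GRR = 0.491 × 2.84775 = 1.39825

1.398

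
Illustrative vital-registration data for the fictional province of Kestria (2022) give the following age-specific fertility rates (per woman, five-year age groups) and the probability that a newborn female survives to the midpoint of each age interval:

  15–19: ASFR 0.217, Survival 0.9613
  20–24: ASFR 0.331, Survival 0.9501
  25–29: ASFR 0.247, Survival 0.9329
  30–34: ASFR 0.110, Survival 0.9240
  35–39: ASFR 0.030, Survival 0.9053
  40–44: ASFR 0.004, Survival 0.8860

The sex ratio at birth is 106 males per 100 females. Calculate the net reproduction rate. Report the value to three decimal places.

2.150

Proportion female at birth = 100 / (100 + 106) = 0.48544.
Survival-weighted fertility by age (5·fₓ·Sₓ):
  15–19: 5 × 0.217 × 0.9613 = 1.04301
  20–24: 5 × 0.331 × 0.9501 = 1.57242
  25–29: 5 × 0.247 × 0.9329 = 1.15213
  30–34: 5 × 0.110 × 0.9240 = 0.50820
  35–39: 5 × 0.030 × 0.9053 = 0.13580
  40–44: 5 × 0.004 × 0.8860 = 0.01772
Sum = 4.42928
NRR = 0.48544 × 4.42928 = 2.15015
NRR > 1, so each generation more than replaces itself.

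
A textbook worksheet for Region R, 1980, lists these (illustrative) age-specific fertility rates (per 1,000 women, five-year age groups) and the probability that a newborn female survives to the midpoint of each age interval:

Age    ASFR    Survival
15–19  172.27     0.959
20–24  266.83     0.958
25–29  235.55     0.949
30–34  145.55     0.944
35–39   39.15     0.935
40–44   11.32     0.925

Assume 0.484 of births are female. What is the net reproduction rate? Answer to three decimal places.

Proportion female at birth = 0.484.
Each age group contributes 5 × ASFR × survival:
  15–19: 5 × 172.27/1000 × 0.959 = 0.82603
  20–24: 5 × 266.83/1000 × 0.958 = 1.27812
  25–29: 5 × 235.55/1000 × 0.949 = 1.11768
  30–34: 5 × 145.55/1000 × 0.944 = 0.68700
  35–39: 5 × 39.15/1000 × 0.935 = 0.18303
  40–44: 5 × 11.32/1000 × 0.925 = 0.05236
Sum = 4.14422
NRR = 0.484 × 4.14422 = 2.00580
With NRR above 1 the population is above replacement fertility.

2.006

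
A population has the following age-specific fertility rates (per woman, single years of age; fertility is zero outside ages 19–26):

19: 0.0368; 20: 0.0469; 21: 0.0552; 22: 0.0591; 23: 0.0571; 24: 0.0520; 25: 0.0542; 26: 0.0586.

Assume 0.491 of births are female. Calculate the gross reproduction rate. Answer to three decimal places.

0.206

Proportion female at birth = 0.491.
Sum of ASFRs = 0.0368 + 0.0469 + 0.0552 + 0.0591 + 0.0571 + 0.0520 + 0.0542 + 0.0586 = 0.4199
TFR = 0.4199
GRR = 0.491 × 0.4199 = 0.20617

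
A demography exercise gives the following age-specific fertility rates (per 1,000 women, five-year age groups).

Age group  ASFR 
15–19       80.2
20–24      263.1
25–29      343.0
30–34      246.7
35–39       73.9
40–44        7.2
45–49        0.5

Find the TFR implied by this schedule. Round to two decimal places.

5.07

Sum of ASFRs = 80.2 + 263.1 + 343.0 + 246.7 + 73.9 + 7.2 + 0.5 = 1014.6
TFR = 5 × 1014.6 / 1000 = 5.073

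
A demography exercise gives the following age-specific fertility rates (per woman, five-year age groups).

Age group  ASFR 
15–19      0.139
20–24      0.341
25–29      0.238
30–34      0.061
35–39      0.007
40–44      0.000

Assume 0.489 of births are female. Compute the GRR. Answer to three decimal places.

1.922

Proportion female at birth = 0.489.
Sum of ASFRs = 0.139 + 0.341 + 0.238 + 0.061 + 0.007 + 0.000 = 0.786
TFR = 5 × 0.786 = 3.93
GRR = 0.489 × 3.93 = 1.92177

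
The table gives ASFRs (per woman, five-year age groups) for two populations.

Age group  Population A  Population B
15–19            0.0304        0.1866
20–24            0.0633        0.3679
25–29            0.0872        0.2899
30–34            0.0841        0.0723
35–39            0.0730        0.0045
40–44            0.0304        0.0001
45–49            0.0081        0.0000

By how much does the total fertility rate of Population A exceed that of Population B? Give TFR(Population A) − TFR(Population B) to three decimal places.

-2.724

Population A:
  Sum of ASFRs = 0.0304 + 0.0633 + 0.0872 + 0.0841 + 0.0730 + 0.0304 + 0.0081 = 0.3765
  TFR = 5 × 0.3765 = 1.8825
Population B:
  Sum of ASFRs = 0.1866 + 0.3679 + 0.2899 + 0.0723 + 0.0045 + 0.0001 + 0.0000 = 0.9213
  TFR = 5 × 0.9213 = 4.6065
Difference = 1.8825 − 4.6065 = -2.724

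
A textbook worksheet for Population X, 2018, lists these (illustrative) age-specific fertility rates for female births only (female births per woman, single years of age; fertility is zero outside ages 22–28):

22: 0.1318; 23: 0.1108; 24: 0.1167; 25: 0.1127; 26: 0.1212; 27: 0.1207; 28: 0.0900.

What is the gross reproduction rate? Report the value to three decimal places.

Sum of female ASFRs = 0.1318 + 0.1108 + 0.1167 + 0.1127 + 0.1212 + 0.1207 + 0.0900 = 0.8039
GRR = 0.8039

0.804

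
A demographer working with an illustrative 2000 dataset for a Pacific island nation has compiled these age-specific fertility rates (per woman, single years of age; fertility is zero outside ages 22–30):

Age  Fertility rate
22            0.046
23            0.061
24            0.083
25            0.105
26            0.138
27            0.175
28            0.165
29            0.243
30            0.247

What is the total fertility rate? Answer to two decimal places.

1.26

Sum of ASFRs = 0.046 + 0.061 + 0.083 + 0.105 + 0.138 + 0.175 + 0.165 + 0.243 + 0.247 = 1.263
TFR = 1.263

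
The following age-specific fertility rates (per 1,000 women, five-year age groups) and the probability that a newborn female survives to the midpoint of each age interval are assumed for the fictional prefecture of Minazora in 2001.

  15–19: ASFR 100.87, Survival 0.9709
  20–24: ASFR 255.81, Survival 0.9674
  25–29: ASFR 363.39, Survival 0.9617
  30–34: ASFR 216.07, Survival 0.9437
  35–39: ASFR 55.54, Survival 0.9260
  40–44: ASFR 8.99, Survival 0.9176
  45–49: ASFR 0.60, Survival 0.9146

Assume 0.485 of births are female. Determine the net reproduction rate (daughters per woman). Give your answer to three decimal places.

2.326

Proportion female at birth = 0.485.
Weighting each age-specific rate by interval width and survival:
  15–19: 5 × 100.87/1000 × 0.9709 = 0.48967
  20–24: 5 × 255.81/1000 × 0.9674 = 1.23735
  25–29: 5 × 363.39/1000 × 0.9617 = 1.74736
  30–34: 5 × 216.07/1000 × 0.9437 = 1.01953
  35–39: 5 × 55.54/1000 × 0.9260 = 0.25715
  40–44: 5 × 8.99/1000 × 0.9176 = 0.04125
  45–49: 5 × 0.60/1000 × 0.9146 = 0.00274
Sum = 4.79505
NRR = 0.485 × 4.79505 = 2.32560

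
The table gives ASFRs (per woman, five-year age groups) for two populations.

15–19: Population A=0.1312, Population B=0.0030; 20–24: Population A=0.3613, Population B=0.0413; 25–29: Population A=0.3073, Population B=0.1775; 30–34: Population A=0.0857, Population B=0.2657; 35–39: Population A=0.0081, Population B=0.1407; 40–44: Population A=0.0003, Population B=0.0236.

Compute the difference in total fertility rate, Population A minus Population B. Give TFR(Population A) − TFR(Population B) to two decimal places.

Population A:
  Sum of ASFRs = 0.1312 + 0.3613 + 0.3073 + 0.0857 + 0.0081 + 0.0003 = 0.8939
  TFR = 5 × 0.8939 = 4.4695
Population B:
  Sum of ASFRs = 0.0030 + 0.0413 + 0.1775 + 0.2657 + 0.1407 + 0.0236 = 0.6518
  TFR = 5 × 0.6518 = 3.259
Difference = 4.4695 − 3.259 = 1.2105

1.21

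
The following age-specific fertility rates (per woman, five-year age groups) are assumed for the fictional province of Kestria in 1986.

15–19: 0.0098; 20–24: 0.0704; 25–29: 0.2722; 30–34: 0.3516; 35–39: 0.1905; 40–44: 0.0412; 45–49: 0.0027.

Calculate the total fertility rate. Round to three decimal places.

Sum of ASFRs = 0.0098 + 0.0704 + 0.2722 + 0.3516 + 0.1905 + 0.0412 + 0.0027 = 0.9384
TFR = 5 × 0.9384 = 4.692

4.692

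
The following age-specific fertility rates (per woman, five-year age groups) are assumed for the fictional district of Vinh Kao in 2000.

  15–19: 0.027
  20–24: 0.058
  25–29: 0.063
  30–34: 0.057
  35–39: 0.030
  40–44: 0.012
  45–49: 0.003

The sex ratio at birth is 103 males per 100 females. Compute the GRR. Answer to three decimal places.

Proportion female at birth = 100 / (100 + 103) = 0.49261.
Sum of ASFRs = 0.027 + 0.058 + 0.063 + 0.057 + 0.030 + 0.012 + 0.003 = 0.250
TFR = 5 × 0.250 = 1.25
GRR = 0.49261 × 1.25 = 0.61576

0.616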